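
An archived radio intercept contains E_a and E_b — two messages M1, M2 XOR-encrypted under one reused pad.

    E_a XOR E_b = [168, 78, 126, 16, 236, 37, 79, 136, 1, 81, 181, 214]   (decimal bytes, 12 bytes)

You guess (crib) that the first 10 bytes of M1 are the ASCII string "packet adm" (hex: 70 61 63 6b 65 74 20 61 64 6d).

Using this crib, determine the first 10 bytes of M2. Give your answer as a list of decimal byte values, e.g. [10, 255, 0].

Since E_a ⊕ E_b = M1 ⊕ M2, XORing with the guessed M1 bytes yields the corresponding M2 bytes: M2 = (E_a ⊕ E_b) ⊕ M1.
byte 0: a8 xor 70 = d8
byte 1: 4e xor 61 = 2f
byte 2: 7e xor 63 = 1d
byte 3: 10 xor 6b = 7b
byte 4: ec xor 65 = 89
byte 5: 25 xor 74 = 51
byte 6: 4f xor 20 = 6f
byte 7: 88 xor 61 = e9
byte 8: 01 xor 64 = 65
byte 9: 51 xor 6d = 3c

[216, 47, 29, 123, 137, 81, 111, 233, 101, 60]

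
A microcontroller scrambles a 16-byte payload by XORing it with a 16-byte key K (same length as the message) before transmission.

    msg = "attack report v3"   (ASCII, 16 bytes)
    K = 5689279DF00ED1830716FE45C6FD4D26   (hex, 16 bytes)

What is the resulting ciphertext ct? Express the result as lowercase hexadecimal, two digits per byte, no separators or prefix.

37fd53fc9365f1f162669137b2dd3b15

XOR is its own inverse, so applying the key byte-wise gives the result directly.
 97 xor  86 =  55
116 xor 137 = 253
116 xor  39 =  83
 97 xor 157 = 252
 99 xor 240 = 147
107 xor  14 = 101
 32 xor 209 = 241
114 xor 131 = 241
101 xor   7 =  98
112 xor  22 = 102
111 xor 254 = 145
114 xor  69 =  55
116 xor 198 = 178
 32 xor 253 = 221
118 xor  77 =  59
 51 xor  38 =  21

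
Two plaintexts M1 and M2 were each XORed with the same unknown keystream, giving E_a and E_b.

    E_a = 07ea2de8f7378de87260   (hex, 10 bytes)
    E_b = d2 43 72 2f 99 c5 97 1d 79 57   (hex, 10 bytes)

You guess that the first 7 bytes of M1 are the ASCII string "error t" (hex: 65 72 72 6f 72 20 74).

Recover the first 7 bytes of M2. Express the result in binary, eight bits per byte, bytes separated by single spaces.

First, E_a ⊕ E_b = (M1 ⊕ K) ⊕ (M2 ⊕ K) = M1 ⊕ M2, so the key drops out. Then M2 = (M1 ⊕ M2) ⊕ M1 over the first 7 bytes.
byte 0: (07 XOR d2) XOR 65 = d5 XOR 65 = b0
byte 1: (ea XOR 43) XOR 72 = a9 XOR 72 = db
byte 2: (2d XOR 72) XOR 72 = 5f XOR 72 = 2d
byte 3: (e8 XOR 2f) XOR 6f = c7 XOR 6f = a8
byte 4: (f7 XOR 99) XOR 72 = 6e XOR 72 = 1c
byte 5: (37 XOR c5) XOR 20 = f2 XOR 20 = d2
byte 6: (8d XOR 97) XOR 74 = 1a XOR 74 = 6e

10110000 11011011 00101101 10101000 00011100 11010010 01101110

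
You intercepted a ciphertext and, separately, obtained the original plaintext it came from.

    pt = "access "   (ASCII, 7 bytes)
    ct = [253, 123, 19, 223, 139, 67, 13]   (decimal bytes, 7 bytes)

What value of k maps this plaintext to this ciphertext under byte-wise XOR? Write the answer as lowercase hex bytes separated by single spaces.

9c 18 70 ba f8 30 2d

Since ct = pt ⊕ k, XORing both sides with pt gives k = pt ⊕ ct.
61 ⊕ fd = 9c
63 ⊕ 7b = 18
63 ⊕ 13 = 70
65 ⊕ df = ba
73 ⊕ 8b = f8
73 ⊕ 43 = 30
20 ⊕ 0d = 2d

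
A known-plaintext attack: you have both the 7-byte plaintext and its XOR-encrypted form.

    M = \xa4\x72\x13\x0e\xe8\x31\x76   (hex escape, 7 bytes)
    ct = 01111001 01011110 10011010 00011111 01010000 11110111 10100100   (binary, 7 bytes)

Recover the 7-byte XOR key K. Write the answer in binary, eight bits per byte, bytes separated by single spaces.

Since ct = M ⊕ K, XORing both sides with M gives K = M ⊕ ct.
a4 ^ 79 = dd
72 ^ 5e = 2c
13 ^ 9a = 89
0e ^ 1f = 11
e8 ^ 50 = b8
31 ^ f7 = c6
76 ^ a4 = d2

11011101 00101100 10001001 00010001 10111000 11000110 11010010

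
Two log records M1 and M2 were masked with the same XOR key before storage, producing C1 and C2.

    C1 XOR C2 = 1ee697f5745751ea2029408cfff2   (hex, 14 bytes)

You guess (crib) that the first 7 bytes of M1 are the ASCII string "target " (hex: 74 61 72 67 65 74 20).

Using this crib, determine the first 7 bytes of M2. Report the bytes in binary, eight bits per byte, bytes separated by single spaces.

Since C1 ⊕ C2 = M1 ⊕ M2, XORing with the guessed M1 bytes yields the corresponding M2 bytes: M2 = (C1 ⊕ C2) ⊕ M1.
byte 0: 1e XOR 74 = 6a
byte 1: e6 XOR 61 = 87
byte 2: 97 XOR 72 = e5
byte 3: f5 XOR 67 = 92
byte 4: 74 XOR 65 = 11
byte 5: 57 XOR 74 = 23
byte 6: 51 XOR 20 = 71

01101010 10000111 11100101 10010010 00010001 00100011 01110001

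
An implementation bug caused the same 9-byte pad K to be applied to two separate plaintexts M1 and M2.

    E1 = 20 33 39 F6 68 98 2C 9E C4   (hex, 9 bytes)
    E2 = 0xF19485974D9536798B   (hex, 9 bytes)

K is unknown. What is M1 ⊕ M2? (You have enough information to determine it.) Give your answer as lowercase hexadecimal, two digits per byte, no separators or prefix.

E1 ⊕ E2 = (M1 ⊕ K) ⊕ (M2 ⊕ K) = M1 ⊕ M2 — the shared key cancels under XOR.
20 ^ f1 = d1
33 ^ 94 = a7
39 ^ 85 = bc
f6 ^ 97 = 61
68 ^ 4d = 25
98 ^ 95 = 0d
2c ^ 36 = 1a
9e ^ 79 = e7
c4 ^ 8b = 4f

d1a7bc61250d1ae74f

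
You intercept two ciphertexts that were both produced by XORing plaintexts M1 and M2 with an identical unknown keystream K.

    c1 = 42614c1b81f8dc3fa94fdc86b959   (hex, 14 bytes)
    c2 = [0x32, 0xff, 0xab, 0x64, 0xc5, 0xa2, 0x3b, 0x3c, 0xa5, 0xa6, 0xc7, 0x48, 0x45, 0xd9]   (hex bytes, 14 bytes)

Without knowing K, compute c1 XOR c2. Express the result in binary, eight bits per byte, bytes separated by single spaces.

c1 ⊕ c2 = (M1 ⊕ K) ⊕ (M2 ⊕ K) = M1 ⊕ M2 — the shared key cancels under XOR.
42 XOR 32 = 70
61 XOR ff = 9e
4c XOR ab = e7
1b XOR 64 = 7f
81 XOR c5 = 44
f8 XOR a2 = 5a
dc XOR 3b = e7
3f XOR 3c = 03
a9 XOR a5 = 0c
4f XOR a6 = e9
dc XOR c7 = 1b
86 XOR 48 = ce
b9 XOR 45 = fc
59 XOR d9 = 80

01110000 10011110 11100111 01111111 01000100 01011010 11100111 00000011 00001100 11101001 00011011 11001110 11111100 10000000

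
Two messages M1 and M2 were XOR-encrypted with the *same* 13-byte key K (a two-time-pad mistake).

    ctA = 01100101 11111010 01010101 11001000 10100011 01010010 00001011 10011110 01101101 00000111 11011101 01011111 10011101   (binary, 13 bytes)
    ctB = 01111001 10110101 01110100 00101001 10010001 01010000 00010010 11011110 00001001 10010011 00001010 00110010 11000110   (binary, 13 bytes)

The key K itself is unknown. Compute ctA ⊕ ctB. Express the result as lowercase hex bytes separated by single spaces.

ctA ⊕ ctB = (M1 ⊕ K) ⊕ (M2 ⊕ K) = M1 ⊕ M2 — the shared key cancels under XOR.
byte 0: 101 ^ 121 =  28
byte 1: 250 ^ 181 =  79
byte 2:  85 ^ 116 =  33
byte 3: 200 ^  41 = 225
byte 4: 163 ^ 145 =  50
byte 5:  82 ^  80 =   2
byte 6:  11 ^  18 =  25
byte 7: 158 ^ 222 =  64
byte 8: 109 ^   9 = 100
byte 9:   7 ^ 147 = 148
byte 10: 221 ^  10 = 215
byte 11:  95 ^  50 = 109
byte 12: 157 ^ 198 =  91

1c 4f 21 e1 32 02 19 40 64 94 d7 6d 5b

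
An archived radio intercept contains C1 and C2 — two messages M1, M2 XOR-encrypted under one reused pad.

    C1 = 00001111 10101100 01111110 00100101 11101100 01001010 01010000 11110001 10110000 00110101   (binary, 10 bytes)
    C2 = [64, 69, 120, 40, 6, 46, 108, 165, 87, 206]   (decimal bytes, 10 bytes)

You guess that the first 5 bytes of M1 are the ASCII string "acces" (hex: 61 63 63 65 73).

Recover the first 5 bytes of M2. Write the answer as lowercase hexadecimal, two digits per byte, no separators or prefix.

First, C1 ⊕ C2 = (M1 ⊕ K) ⊕ (M2 ⊕ K) = M1 ⊕ M2, so the key drops out. Then M2 = (M1 ⊕ M2) ⊕ M1 over the first 5 bytes.
byte 0: (0f XOR 40) XOR 61 = 4f XOR 61 = 2e
byte 1: (ac XOR 45) XOR 63 = e9 XOR 63 = 8a
byte 2: (7e XOR 78) XOR 63 = 06 XOR 63 = 65
byte 3: (25 XOR 28) XOR 65 = 0d XOR 65 = 68
byte 4: (ec XOR 06) XOR 73 = ea XOR 73 = 99

2e8a656899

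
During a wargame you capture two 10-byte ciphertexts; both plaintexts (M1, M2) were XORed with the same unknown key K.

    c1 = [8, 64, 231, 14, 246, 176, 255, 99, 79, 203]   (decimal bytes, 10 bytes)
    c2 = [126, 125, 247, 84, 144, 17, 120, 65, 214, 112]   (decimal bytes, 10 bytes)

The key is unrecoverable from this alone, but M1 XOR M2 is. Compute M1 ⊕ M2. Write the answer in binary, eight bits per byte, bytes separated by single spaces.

c1 ⊕ c2 = (M1 ⊕ K) ⊕ (M2 ⊕ K) = M1 ⊕ M2 — the shared key cancels under XOR.
byte 0:   8 xor 126 = 118
byte 1:  64 xor 125 =  61
byte 2: 231 xor 247 =  16
byte 3:  14 xor  84 =  90
byte 4: 246 xor 144 = 102
byte 5: 176 xor  17 = 161
byte 6: 255 xor 120 = 135
byte 7:  99 xor  65 =  34
byte 8:  79 xor 214 = 153
byte 9: 203 xor 112 = 187

01110110 00111101 00010000 01011010 01100110 10100001 10000111 00100010 10011001 10111011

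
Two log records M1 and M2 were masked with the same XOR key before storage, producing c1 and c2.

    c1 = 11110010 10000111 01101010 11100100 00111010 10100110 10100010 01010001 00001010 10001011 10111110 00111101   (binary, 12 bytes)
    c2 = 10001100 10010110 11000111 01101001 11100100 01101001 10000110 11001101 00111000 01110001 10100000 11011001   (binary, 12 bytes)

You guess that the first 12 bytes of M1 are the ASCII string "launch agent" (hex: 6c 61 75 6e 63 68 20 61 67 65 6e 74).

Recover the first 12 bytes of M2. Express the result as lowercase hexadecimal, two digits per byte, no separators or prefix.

First, c1 ⊕ c2 = (M1 ⊕ K) ⊕ (M2 ⊕ K) = M1 ⊕ M2, so the key drops out. Then M2 = (M1 ⊕ M2) ⊕ M1 over the first 12 bytes.
byte 0: (f2 ⊕ 8c) ⊕ 6c = 7e ⊕ 6c = 12
byte 1: (87 ⊕ 96) ⊕ 61 = 11 ⊕ 61 = 70
byte 2: (6a ⊕ c7) ⊕ 75 = ad ⊕ 75 = d8
byte 3: (e4 ⊕ 69) ⊕ 6e = 8d ⊕ 6e = e3
byte 4: (3a ⊕ e4) ⊕ 63 = de ⊕ 63 = bd
byte 5: (a6 ⊕ 69) ⊕ 68 = cf ⊕ 68 = a7
byte 6: (a2 ⊕ 86) ⊕ 20 = 24 ⊕ 20 = 04
byte 7: (51 ⊕ cd) ⊕ 61 = 9c ⊕ 61 = fd
byte 8: (0a ⊕ 38) ⊕ 67 = 32 ⊕ 67 = 55
byte 9: (8b ⊕ 71) ⊕ 65 = fa ⊕ 65 = 9f
byte 10: (be ⊕ a0) ⊕ 6e = 1e ⊕ 6e = 70
byte 11: (3d ⊕ d9) ⊕ 74 = e4 ⊕ 74 = 90

1270d8e3bda704fd559f7090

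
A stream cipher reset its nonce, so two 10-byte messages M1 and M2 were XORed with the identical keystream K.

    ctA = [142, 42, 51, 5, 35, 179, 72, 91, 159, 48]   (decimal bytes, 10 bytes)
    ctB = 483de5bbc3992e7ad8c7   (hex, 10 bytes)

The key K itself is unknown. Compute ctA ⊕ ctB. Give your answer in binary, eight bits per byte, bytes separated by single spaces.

ctA ⊕ ctB = (M1 ⊕ K) ⊕ (M2 ⊕ K) = M1 ⊕ M2 — the shared key cancels under XOR.
8e xor 48 = c6
2a xor 3d = 17
33 xor e5 = d6
05 xor bb = be
23 xor c3 = e0
b3 xor 99 = 2a
48 xor 2e = 66
5b xor 7a = 21
9f xor d8 = 47
30 xor c7 = f7

11000110 00010111 11010110 10111110 11100000 00101010 01100110 00100001 01000111 11110111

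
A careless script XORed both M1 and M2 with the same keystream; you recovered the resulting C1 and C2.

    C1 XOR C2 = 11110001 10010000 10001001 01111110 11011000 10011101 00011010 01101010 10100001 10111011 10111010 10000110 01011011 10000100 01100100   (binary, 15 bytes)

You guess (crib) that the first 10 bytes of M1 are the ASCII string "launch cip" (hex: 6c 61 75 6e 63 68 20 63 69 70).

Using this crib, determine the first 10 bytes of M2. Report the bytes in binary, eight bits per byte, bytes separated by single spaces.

Since C1 ⊕ C2 = M1 ⊕ M2, XORing with the guessed M1 bytes yields the corresponding M2 bytes: M2 = (C1 ⊕ C2) ⊕ M1.
11110001 XOR 01101100 = 10011101
10010000 XOR 01100001 = 11110001
10001001 XOR 01110101 = 11111100
01111110 XOR 01101110 = 00010000
11011000 XOR 01100011 = 10111011
10011101 XOR 01101000 = 11110101
00011010 XOR 00100000 = 00111010
01101010 XOR 01100011 = 00001001
10100001 XOR 01101001 = 11001000
10111011 XOR 01110000 = 11001011

10011101 11110001 11111100 00010000 10111011 11110101 00111010 00001001 11001000 11001011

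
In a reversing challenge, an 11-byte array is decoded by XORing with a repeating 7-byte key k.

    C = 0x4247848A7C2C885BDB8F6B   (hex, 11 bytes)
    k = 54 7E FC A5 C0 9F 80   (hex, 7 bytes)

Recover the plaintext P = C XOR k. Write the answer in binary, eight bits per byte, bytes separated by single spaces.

The 7-byte key repeats, so the effective keystream is 54 7e fc a5 c0 9f 80 54 7e fc a5.
byte 0: 01000010 XOR 01010100 = 00010110
byte 1: 01000111 XOR 01111110 = 00111001
byte 2: 10000100 XOR 11111100 = 01111000
byte 3: 10001010 XOR 10100101 = 00101111
byte 4: 01111100 XOR 11000000 = 10111100
byte 5: 00101100 XOR 10011111 = 10110011
byte 6: 10001000 XOR 10000000 = 00001000
byte 7: 01011011 XOR 01010100 = 00001111
byte 8: 11011011 XOR 01111110 = 10100101
byte 9: 10001111 XOR 11111100 = 01110011
byte 10: 01101011 XOR 10100101 = 11001110

00010110 00111001 01111000 00101111 10111100 10110011 00001000 00001111 10100101 01110011 11001110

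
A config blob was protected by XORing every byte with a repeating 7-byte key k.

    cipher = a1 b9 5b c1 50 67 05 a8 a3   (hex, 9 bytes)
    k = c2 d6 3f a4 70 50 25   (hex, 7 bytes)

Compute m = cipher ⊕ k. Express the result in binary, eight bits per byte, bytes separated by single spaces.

01100011 01101111 01100100 01100101 00100000 00110111 00100000 01101010 01110101

The 7-byte key repeats, so the effective keystream is c2 d6 3f a4 70 50 25 c2 d6.
byte 0: a1 ^ c2 = 63
byte 1: b9 ^ d6 = 6f
byte 2: 5b ^ 3f = 64
byte 3: c1 ^ a4 = 65
byte 4: 50 ^ 70 = 20
byte 5: 67 ^ 50 = 37
byte 6: 05 ^ 25 = 20
byte 7: a8 ^ c2 = 6a
byte 8: a3 ^ d6 = 75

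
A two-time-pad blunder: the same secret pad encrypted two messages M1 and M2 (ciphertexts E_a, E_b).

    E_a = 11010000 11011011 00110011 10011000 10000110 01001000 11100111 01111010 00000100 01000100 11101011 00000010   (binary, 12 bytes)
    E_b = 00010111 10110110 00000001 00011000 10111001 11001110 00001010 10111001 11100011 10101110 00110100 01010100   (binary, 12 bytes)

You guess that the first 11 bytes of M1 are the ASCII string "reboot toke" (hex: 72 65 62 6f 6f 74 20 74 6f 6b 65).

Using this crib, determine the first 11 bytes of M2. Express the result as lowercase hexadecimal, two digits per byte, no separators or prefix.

First, E_a ⊕ E_b = (M1 ⊕ K) ⊕ (M2 ⊕ K) = M1 ⊕ M2, so the key drops out. Then M2 = (M1 ⊕ M2) ⊕ M1 over the first 11 bytes.
byte 0: (d0 xor 17) xor 72 = c7 xor 72 = b5
byte 1: (db xor b6) xor 65 = 6d xor 65 = 08
byte 2: (33 xor 01) xor 62 = 32 xor 62 = 50
byte 3: (98 xor 18) xor 6f = 80 xor 6f = ef
byte 4: (86 xor b9) xor 6f = 3f xor 6f = 50
byte 5: (48 xor ce) xor 74 = 86 xor 74 = f2
byte 6: (e7 xor 0a) xor 20 = ed xor 20 = cd
byte 7: (7a xor b9) xor 74 = c3 xor 74 = b7
byte 8: (04 xor e3) xor 6f = e7 xor 6f = 88
byte 9: (44 xor ae) xor 6b = ea xor 6b = 81
byte 10: (eb xor 34) xor 65 = df xor 65 = ba

b50850ef50f2cdb78881ba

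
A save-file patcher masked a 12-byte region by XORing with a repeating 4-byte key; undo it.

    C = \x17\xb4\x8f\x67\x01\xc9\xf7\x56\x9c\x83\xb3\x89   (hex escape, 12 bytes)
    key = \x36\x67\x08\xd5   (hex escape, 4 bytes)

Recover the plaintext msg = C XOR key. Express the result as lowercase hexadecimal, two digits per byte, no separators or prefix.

The 4-byte key repeats, so the effective keystream is 36 67 08 d5 36 67 08 d5 36 67 08 d5.
byte 0: 00010111 ^ 00110110 = 00100001
byte 1: 10110100 ^ 01100111 = 11010011
byte 2: 10001111 ^ 00001000 = 10000111
byte 3: 01100111 ^ 11010101 = 10110010
byte 4: 00000001 ^ 00110110 = 00110111
byte 5: 11001001 ^ 01100111 = 10101110
byte 6: 11110111 ^ 00001000 = 11111111
byte 7: 01010110 ^ 11010101 = 10000011
byte 8: 10011100 ^ 00110110 = 10101010
byte 9: 10000011 ^ 01100111 = 11100100
byte 10: 10110011 ^ 00001000 = 10111011
byte 11: 10001001 ^ 11010101 = 01011100

21d387b237aeff83aae4bb5c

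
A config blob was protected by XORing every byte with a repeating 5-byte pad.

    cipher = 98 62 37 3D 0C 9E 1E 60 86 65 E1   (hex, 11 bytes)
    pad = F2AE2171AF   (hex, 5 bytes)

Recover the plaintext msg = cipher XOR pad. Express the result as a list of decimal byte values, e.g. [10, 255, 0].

The 5-byte key repeats, so the effective keystream is f2 ae 21 71 af f2 ae 21 71 af f2.
byte 0: 98 ^ f2 = 6a
byte 1: 62 ^ ae = cc
byte 2: 37 ^ 21 = 16
byte 3: 3d ^ 71 = 4c
byte 4: 0c ^ af = a3
byte 5: 9e ^ f2 = 6c
byte 6: 1e ^ ae = b0
byte 7: 60 ^ 21 = 41
byte 8: 86 ^ 71 = f7
byte 9: 65 ^ af = ca
byte 10: e1 ^ f2 = 13

[106, 204, 22, 76, 163, 108, 176, 65, 247, 202, 19]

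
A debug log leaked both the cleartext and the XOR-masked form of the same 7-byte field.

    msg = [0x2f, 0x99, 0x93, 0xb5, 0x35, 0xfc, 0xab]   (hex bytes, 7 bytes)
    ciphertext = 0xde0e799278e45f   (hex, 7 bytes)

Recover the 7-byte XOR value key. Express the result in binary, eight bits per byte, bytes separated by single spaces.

Since ciphertext = msg ⊕ key, XORing both sides with msg gives key = msg ⊕ ciphertext.
 47 XOR 222 = 241
153 XOR  14 = 151
147 XOR 121 = 234
181 XOR 146 =  39
 53 XOR 120 =  77
252 XOR 228 =  24
171 XOR  95 = 244

11110001 10010111 11101010 00100111 01001101 00011000 11110100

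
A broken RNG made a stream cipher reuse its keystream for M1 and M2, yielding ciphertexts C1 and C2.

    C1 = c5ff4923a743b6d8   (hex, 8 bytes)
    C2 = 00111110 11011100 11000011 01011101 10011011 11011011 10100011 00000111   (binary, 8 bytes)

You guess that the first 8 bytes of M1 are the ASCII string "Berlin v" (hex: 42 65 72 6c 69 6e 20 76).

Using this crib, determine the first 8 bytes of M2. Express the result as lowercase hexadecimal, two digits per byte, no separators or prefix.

First, C1 ⊕ C2 = (M1 ⊕ K) ⊕ (M2 ⊕ K) = M1 ⊕ M2, so the key drops out. Then M2 = (M1 ⊕ M2) ⊕ M1 over the first 8 bytes.
byte 0: (c5 ⊕ 3e) ⊕ 42 = fb ⊕ 42 = b9
byte 1: (ff ⊕ dc) ⊕ 65 = 23 ⊕ 65 = 46
byte 2: (49 ⊕ c3) ⊕ 72 = 8a ⊕ 72 = f8
byte 3: (23 ⊕ 5d) ⊕ 6c = 7e ⊕ 6c = 12
byte 4: (a7 ⊕ 9b) ⊕ 69 = 3c ⊕ 69 = 55
byte 5: (43 ⊕ db) ⊕ 6e = 98 ⊕ 6e = f6
byte 6: (b6 ⊕ a3) ⊕ 20 = 15 ⊕ 20 = 35
byte 7: (d8 ⊕ 07) ⊕ 76 = df ⊕ 76 = a9

b946f81255f635a9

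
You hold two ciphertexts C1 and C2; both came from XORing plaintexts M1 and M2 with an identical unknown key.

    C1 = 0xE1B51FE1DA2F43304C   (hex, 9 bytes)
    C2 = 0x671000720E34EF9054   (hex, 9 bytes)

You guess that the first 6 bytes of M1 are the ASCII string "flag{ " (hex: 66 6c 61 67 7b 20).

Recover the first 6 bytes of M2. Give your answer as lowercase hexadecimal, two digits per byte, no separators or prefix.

First, C1 ⊕ C2 = (M1 ⊕ K) ⊕ (M2 ⊕ K) = M1 ⊕ M2, so the key drops out. Then M2 = (M1 ⊕ M2) ⊕ M1 over the first 6 bytes.
byte 0: (e1 XOR 67) XOR 66 = 86 XOR 66 = e0
byte 1: (b5 XOR 10) XOR 6c = a5 XOR 6c = c9
byte 2: (1f XOR 00) XOR 61 = 1f XOR 61 = 7e
byte 3: (e1 XOR 72) XOR 67 = 93 XOR 67 = f4
byte 4: (da XOR 0e) XOR 7b = d4 XOR 7b = af
byte 5: (2f XOR 34) XOR 20 = 1b XOR 20 = 3b

e0c97ef4af3b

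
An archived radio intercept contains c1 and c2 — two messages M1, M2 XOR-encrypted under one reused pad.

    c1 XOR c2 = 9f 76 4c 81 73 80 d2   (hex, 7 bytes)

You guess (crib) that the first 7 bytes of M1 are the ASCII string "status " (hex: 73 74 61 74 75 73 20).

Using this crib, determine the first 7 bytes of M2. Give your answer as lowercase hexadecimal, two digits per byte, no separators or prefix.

Since c1 ⊕ c2 = M1 ⊕ M2, XORing with the guessed M1 bytes yields the corresponding M2 bytes: M2 = (c1 ⊕ c2) ⊕ M1.
byte 0: 10011111 xor 01110011 = 11101100
byte 1: 01110110 xor 01110100 = 00000010
byte 2: 01001100 xor 01100001 = 00101101
byte 3: 10000001 xor 01110100 = 11110101
byte 4: 01110011 xor 01110101 = 00000110
byte 5: 10000000 xor 01110011 = 11110011
byte 6: 11010010 xor 00100000 = 11110010

ec022df506f3f2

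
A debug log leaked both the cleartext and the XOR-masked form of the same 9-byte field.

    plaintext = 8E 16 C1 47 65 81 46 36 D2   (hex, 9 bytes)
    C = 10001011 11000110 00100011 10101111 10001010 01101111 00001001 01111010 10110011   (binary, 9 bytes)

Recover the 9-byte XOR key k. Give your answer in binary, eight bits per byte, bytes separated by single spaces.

Since C = plaintext ⊕ k, XORing both sides with plaintext gives k = plaintext ⊕ C.
10001110 XOR 10001011 = 00000101
00010110 XOR 11000110 = 11010000
11000001 XOR 00100011 = 11100010
01000111 XOR 10101111 = 11101000
01100101 XOR 10001010 = 11101111
10000001 XOR 01101111 = 11101110
01000110 XOR 00001001 = 01001111
00110110 XOR 01111010 = 01001100
11010010 XOR 10110011 = 01100001

00000101 11010000 11100010 11101000 11101111 11101110 01001111 01001100 01100001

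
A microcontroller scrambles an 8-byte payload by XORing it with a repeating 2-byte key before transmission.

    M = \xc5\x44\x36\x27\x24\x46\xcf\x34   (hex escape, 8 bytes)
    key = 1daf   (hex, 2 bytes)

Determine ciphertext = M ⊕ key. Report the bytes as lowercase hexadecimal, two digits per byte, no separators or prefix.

d8eb2b8839e9d29b

The 2-byte key repeats, so the effective keystream is 1d af 1d af 1d af 1d af.
byte 0: c5 ⊕ 1d = d8
byte 1: 44 ⊕ af = eb
byte 2: 36 ⊕ 1d = 2b
byte 3: 27 ⊕ af = 88
byte 4: 24 ⊕ 1d = 39
byte 5: 46 ⊕ af = e9
byte 6: cf ⊕ 1d = d2
byte 7: 34 ⊕ af = 9b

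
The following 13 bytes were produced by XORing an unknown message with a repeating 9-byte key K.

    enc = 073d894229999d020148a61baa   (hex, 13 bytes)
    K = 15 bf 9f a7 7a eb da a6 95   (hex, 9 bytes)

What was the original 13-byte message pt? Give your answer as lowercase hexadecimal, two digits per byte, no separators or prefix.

128216e5537247a4945d19840d

The 9-byte key repeats, so the effective keystream is 15 bf 9f a7 7a eb da a6 95 15 bf 9f a7.
byte 0: 07 XOR 15 = 12
byte 1: 3d XOR bf = 82
byte 2: 89 XOR 9f = 16
byte 3: 42 XOR a7 = e5
byte 4: 29 XOR 7a = 53
byte 5: 99 XOR eb = 72
byte 6: 9d XOR da = 47
byte 7: 02 XOR a6 = a4
byte 8: 01 XOR 95 = 94
byte 9: 48 XOR 15 = 5d
byte 10: a6 XOR bf = 19
byte 11: 1b XOR 9f = 84
byte 12: aa XOR a7 = 0d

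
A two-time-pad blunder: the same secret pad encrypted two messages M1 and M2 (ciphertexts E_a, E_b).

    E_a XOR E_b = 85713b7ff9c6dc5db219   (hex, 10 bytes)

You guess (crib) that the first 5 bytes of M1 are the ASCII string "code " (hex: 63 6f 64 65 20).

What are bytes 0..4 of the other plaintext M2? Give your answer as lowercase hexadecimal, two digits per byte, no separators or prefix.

e61e5f1ad9

Since E_a ⊕ E_b = M1 ⊕ M2, XORing with the guessed M1 bytes yields the corresponding M2 bytes: M2 = (E_a ⊕ E_b) ⊕ M1.
85 ⊕ 63 = e6
71 ⊕ 6f = 1e
3b ⊕ 64 = 5f
7f ⊕ 65 = 1a
f9 ⊕ 20 = d9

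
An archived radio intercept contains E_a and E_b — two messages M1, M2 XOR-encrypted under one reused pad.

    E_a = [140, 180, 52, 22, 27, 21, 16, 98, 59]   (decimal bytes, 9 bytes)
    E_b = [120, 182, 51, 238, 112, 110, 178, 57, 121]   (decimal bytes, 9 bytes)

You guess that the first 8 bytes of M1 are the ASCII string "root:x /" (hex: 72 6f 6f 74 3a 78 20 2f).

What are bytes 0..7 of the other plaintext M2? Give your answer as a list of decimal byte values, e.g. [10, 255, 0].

First, E_a ⊕ E_b = (M1 ⊕ K) ⊕ (M2 ⊕ K) = M1 ⊕ M2, so the key drops out. Then M2 = (M1 ⊕ M2) ⊕ M1 over the first 8 bytes.
byte 0: (8c xor 78) xor 72 = f4 xor 72 = 86
byte 1: (b4 xor b6) xor 6f = 02 xor 6f = 6d
byte 2: (34 xor 33) xor 6f = 07 xor 6f = 68
byte 3: (16 xor ee) xor 74 = f8 xor 74 = 8c
byte 4: (1b xor 70) xor 3a = 6b xor 3a = 51
byte 5: (15 xor 6e) xor 78 = 7b xor 78 = 03
byte 6: (10 xor b2) xor 20 = a2 xor 20 = 82
byte 7: (62 xor 39) xor 2f = 5b xor 2f = 74

[134, 109, 104, 140, 81, 3, 130, 116]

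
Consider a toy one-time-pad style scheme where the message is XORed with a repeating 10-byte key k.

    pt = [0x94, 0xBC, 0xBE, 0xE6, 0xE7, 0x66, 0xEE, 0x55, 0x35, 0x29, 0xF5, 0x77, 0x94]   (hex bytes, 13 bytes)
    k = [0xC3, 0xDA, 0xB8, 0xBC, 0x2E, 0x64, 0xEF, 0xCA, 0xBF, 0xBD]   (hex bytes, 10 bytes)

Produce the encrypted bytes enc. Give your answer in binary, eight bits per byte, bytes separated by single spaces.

01010111 01100110 00000110 01011010 11001001 00000010 00000001 10011111 10001010 10010100 00110110 10101101 00101100

The 10-byte key repeats, so the effective keystream is c3 da b8 bc 2e 64 ef ca bf bd c3 da b8.
byte 0: 94 ⊕ c3 = 57
byte 1: bc ⊕ da = 66
byte 2: be ⊕ b8 = 06
byte 3: e6 ⊕ bc = 5a
byte 4: e7 ⊕ 2e = c9
byte 5: 66 ⊕ 64 = 02
byte 6: ee ⊕ ef = 01
byte 7: 55 ⊕ ca = 9f
byte 8: 35 ⊕ bf = 8a
byte 9: 29 ⊕ bd = 94
byte 10: f5 ⊕ c3 = 36
byte 11: 77 ⊕ da = ad
byte 12: 94 ⊕ b8 = 2c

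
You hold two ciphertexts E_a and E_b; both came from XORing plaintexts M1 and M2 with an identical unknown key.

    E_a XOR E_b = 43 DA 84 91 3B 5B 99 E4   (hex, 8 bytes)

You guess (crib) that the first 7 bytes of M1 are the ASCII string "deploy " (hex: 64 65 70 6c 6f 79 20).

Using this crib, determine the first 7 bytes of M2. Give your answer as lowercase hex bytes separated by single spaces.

Since E_a ⊕ E_b = M1 ⊕ M2, XORing with the guessed M1 bytes yields the corresponding M2 bytes: M2 = (E_a ⊕ E_b) ⊕ M1.
43 ⊕ 64 = 27
da ⊕ 65 = bf
84 ⊕ 70 = f4
91 ⊕ 6c = fd
3b ⊕ 6f = 54
5b ⊕ 79 = 22
99 ⊕ 20 = b9

27 bf f4 fd 54 22 b9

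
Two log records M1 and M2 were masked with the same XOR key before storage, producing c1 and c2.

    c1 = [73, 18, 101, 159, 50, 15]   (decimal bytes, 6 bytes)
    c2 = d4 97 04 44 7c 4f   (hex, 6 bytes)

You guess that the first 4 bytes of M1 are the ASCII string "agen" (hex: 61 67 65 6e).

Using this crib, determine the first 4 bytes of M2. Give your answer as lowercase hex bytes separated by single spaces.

fc e2 04 b5

First, c1 ⊕ c2 = (M1 ⊕ K) ⊕ (M2 ⊕ K) = M1 ⊕ M2, so the key drops out. Then M2 = (M1 ⊕ M2) ⊕ M1 over the first 4 bytes.
byte 0: (49 XOR d4) XOR 61 = 9d XOR 61 = fc
byte 1: (12 XOR 97) XOR 67 = 85 XOR 67 = e2
byte 2: (65 XOR 04) XOR 65 = 61 XOR 65 = 04
byte 3: (9f XOR 44) XOR 6e = db XOR 6e = b5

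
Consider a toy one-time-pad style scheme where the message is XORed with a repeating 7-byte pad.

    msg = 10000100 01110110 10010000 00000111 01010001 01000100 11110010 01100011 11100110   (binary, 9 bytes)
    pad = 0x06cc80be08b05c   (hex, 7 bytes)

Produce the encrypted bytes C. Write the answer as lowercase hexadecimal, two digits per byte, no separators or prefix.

82ba10b959f4ae652a

The 7-byte key repeats, so the effective keystream is 06 cc 80 be 08 b0 5c 06 cc.
byte 0: 84 XOR 06 = 82
byte 1: 76 XOR cc = ba
byte 2: 90 XOR 80 = 10
byte 3: 07 XOR be = b9
byte 4: 51 XOR 08 = 59
byte 5: 44 XOR b0 = f4
byte 6: f2 XOR 5c = ae
byte 7: 63 XOR 06 = 65
byte 8: e6 XOR cc = 2a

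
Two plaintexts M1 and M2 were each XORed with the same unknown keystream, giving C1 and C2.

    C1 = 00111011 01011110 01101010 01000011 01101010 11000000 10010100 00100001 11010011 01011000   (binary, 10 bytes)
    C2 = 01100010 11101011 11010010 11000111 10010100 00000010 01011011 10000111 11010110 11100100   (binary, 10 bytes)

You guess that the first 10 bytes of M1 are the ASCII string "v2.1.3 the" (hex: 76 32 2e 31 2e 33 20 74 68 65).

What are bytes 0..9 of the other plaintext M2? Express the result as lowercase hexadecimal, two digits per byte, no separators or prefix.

2f8796b5d0f1efd26dd9

First, C1 ⊕ C2 = (M1 ⊕ K) ⊕ (M2 ⊕ K) = M1 ⊕ M2, so the key drops out. Then M2 = (M1 ⊕ M2) ⊕ M1 over the first 10 bytes.
byte 0: (3b xor 62) xor 76 = 59 xor 76 = 2f
byte 1: (5e xor eb) xor 32 = b5 xor 32 = 87
byte 2: (6a xor d2) xor 2e = b8 xor 2e = 96
byte 3: (43 xor c7) xor 31 = 84 xor 31 = b5
byte 4: (6a xor 94) xor 2e = fe xor 2e = d0
byte 5: (c0 xor 02) xor 33 = c2 xor 33 = f1
byte 6: (94 xor 5b) xor 20 = cf xor 20 = ef
byte 7: (21 xor 87) xor 74 = a6 xor 74 = d2
byte 8: (d3 xor d6) xor 68 = 05 xor 68 = 6d
byte 9: (58 xor e4) xor 65 = bc xor 65 = d9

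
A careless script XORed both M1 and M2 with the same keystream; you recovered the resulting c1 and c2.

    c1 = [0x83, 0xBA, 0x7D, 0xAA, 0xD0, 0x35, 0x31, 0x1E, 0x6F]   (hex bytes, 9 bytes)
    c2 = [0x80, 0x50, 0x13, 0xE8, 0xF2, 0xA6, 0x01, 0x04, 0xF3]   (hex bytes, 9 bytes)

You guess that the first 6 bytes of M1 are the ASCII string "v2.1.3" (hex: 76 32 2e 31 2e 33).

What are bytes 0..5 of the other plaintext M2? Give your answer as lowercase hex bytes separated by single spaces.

75 d8 40 73 0c a0

First, c1 ⊕ c2 = (M1 ⊕ K) ⊕ (M2 ⊕ K) = M1 ⊕ M2, so the key drops out. Then M2 = (M1 ⊕ M2) ⊕ M1 over the first 6 bytes.
byte 0: (83 ^ 80) ^ 76 = 03 ^ 76 = 75
byte 1: (ba ^ 50) ^ 32 = ea ^ 32 = d8
byte 2: (7d ^ 13) ^ 2e = 6e ^ 2e = 40
byte 3: (aa ^ e8) ^ 31 = 42 ^ 31 = 73
byte 4: (d0 ^ f2) ^ 2e = 22 ^ 2e = 0c
byte 5: (35 ^ a6) ^ 33 = 93 ^ 33 = a0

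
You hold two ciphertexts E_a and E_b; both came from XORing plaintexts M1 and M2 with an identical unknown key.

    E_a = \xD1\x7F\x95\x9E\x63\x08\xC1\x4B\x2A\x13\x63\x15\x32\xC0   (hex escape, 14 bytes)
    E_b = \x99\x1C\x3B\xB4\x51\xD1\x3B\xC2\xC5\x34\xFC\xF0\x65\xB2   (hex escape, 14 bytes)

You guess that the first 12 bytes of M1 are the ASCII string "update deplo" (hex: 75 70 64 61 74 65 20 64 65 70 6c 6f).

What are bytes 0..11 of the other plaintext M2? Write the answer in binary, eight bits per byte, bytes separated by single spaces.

00111101 00010011 11001010 01001011 01000110 10111100 11011010 11101101 10001010 01010111 11110011 10001010

First, E_a ⊕ E_b = (M1 ⊕ K) ⊕ (M2 ⊕ K) = M1 ⊕ M2, so the key drops out. Then M2 = (M1 ⊕ M2) ⊕ M1 over the first 12 bytes.
byte 0: (d1 ⊕ 99) ⊕ 75 = 48 ⊕ 75 = 3d
byte 1: (7f ⊕ 1c) ⊕ 70 = 63 ⊕ 70 = 13
byte 2: (95 ⊕ 3b) ⊕ 64 = ae ⊕ 64 = ca
byte 3: (9e ⊕ b4) ⊕ 61 = 2a ⊕ 61 = 4b
byte 4: (63 ⊕ 51) ⊕ 74 = 32 ⊕ 74 = 46
byte 5: (08 ⊕ d1) ⊕ 65 = d9 ⊕ 65 = bc
byte 6: (c1 ⊕ 3b) ⊕ 20 = fa ⊕ 20 = da
byte 7: (4b ⊕ c2) ⊕ 64 = 89 ⊕ 64 = ed
byte 8: (2a ⊕ c5) ⊕ 65 = ef ⊕ 65 = 8a
byte 9: (13 ⊕ 34) ⊕ 70 = 27 ⊕ 70 = 57
byte 10: (63 ⊕ fc) ⊕ 6c = 9f ⊕ 6c = f3
byte 11: (15 ⊕ f0) ⊕ 6f = e5 ⊕ 6f = 8a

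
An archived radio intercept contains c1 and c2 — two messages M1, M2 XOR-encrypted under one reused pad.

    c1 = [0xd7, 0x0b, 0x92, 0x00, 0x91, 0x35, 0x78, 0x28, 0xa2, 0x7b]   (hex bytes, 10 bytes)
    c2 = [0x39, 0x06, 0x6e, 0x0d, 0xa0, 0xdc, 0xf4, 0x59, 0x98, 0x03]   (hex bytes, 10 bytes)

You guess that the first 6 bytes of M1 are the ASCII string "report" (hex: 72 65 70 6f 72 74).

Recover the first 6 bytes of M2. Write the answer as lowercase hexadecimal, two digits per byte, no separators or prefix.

First, c1 ⊕ c2 = (M1 ⊕ K) ⊕ (M2 ⊕ K) = M1 ⊕ M2, so the key drops out. Then M2 = (M1 ⊕ M2) ⊕ M1 over the first 6 bytes.
byte 0: (d7 ⊕ 39) ⊕ 72 = ee ⊕ 72 = 9c
byte 1: (0b ⊕ 06) ⊕ 65 = 0d ⊕ 65 = 68
byte 2: (92 ⊕ 6e) ⊕ 70 = fc ⊕ 70 = 8c
byte 3: (00 ⊕ 0d) ⊕ 6f = 0d ⊕ 6f = 62
byte 4: (91 ⊕ a0) ⊕ 72 = 31 ⊕ 72 = 43
byte 5: (35 ⊕ dc) ⊕ 74 = e9 ⊕ 74 = 9d

9c688c62439d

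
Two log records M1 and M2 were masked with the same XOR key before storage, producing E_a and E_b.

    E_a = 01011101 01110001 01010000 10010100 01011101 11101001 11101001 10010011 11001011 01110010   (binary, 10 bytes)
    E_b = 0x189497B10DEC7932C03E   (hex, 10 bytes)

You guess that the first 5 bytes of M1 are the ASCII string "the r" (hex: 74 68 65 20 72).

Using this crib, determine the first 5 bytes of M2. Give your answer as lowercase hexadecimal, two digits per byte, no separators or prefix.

First, E_a ⊕ E_b = (M1 ⊕ K) ⊕ (M2 ⊕ K) = M1 ⊕ M2, so the key drops out. Then M2 = (M1 ⊕ M2) ⊕ M1 over the first 5 bytes.
byte 0: (5d XOR 18) XOR 74 = 45 XOR 74 = 31
byte 1: (71 XOR 94) XOR 68 = e5 XOR 68 = 8d
byte 2: (50 XOR 97) XOR 65 = c7 XOR 65 = a2
byte 3: (94 XOR b1) XOR 20 = 25 XOR 20 = 05
byte 4: (5d XOR 0d) XOR 72 = 50 XOR 72 = 22

318da20522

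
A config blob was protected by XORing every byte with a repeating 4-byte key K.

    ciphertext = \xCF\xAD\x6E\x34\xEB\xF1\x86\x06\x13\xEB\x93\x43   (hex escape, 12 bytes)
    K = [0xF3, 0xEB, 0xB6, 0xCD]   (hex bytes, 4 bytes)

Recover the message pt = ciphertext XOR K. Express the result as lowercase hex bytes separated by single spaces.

The 4-byte key repeats, so the effective keystream is f3 eb b6 cd f3 eb b6 cd f3 eb b6 cd.
byte 0: 207 ⊕ 243 =  60
byte 1: 173 ⊕ 235 =  70
byte 2: 110 ⊕ 182 = 216
byte 3:  52 ⊕ 205 = 249
byte 4: 235 ⊕ 243 =  24
byte 5: 241 ⊕ 235 =  26
byte 6: 134 ⊕ 182 =  48
byte 7:   6 ⊕ 205 = 203
byte 8:  19 ⊕ 243 = 224
byte 9: 235 ⊕ 235 =   0
byte 10: 147 ⊕ 182 =  37
byte 11:  67 ⊕ 205 = 142

3c 46 d8 f9 18 1a 30 cb e0 00 25 8e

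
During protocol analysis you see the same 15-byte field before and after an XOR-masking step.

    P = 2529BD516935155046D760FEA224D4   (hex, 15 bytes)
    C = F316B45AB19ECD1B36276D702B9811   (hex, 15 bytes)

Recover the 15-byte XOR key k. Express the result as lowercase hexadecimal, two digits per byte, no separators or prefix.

Since C = P ⊕ k, XORing both sides with P gives k = P ⊕ C.
00100101 ⊕ 11110011 = 11010110
00101001 ⊕ 00010110 = 00111111
10111101 ⊕ 10110100 = 00001001
01010001 ⊕ 01011010 = 00001011
01101001 ⊕ 10110001 = 11011000
00110101 ⊕ 10011110 = 10101011
00010101 ⊕ 11001101 = 11011000
01010000 ⊕ 00011011 = 01001011
01000110 ⊕ 00110110 = 01110000
11010111 ⊕ 00100111 = 11110000
01100000 ⊕ 01101101 = 00001101
11111110 ⊕ 01110000 = 10001110
10100010 ⊕ 00101011 = 10001001
00100100 ⊕ 10011000 = 10111100
11010100 ⊕ 00010001 = 11000101

d63f090bd8abd84b70f00d8e89bcc5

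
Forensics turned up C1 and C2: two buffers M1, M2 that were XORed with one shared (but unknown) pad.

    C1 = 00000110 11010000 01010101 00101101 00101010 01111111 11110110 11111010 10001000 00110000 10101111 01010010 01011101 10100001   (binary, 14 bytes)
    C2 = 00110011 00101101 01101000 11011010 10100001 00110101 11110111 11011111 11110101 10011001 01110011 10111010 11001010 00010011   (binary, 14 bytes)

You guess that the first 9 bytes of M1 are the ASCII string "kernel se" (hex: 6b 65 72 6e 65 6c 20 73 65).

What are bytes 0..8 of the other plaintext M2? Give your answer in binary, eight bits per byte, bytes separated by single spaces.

01011110 10011000 01001111 10011001 11101110 00100110 00100001 01010110 00011000

First, C1 ⊕ C2 = (M1 ⊕ K) ⊕ (M2 ⊕ K) = M1 ⊕ M2, so the key drops out. Then M2 = (M1 ⊕ M2) ⊕ M1 over the first 9 bytes.
byte 0: (06 xor 33) xor 6b = 35 xor 6b = 5e
byte 1: (d0 xor 2d) xor 65 = fd xor 65 = 98
byte 2: (55 xor 68) xor 72 = 3d xor 72 = 4f
byte 3: (2d xor da) xor 6e = f7 xor 6e = 99
byte 4: (2a xor a1) xor 65 = 8b xor 65 = ee
byte 5: (7f xor 35) xor 6c = 4a xor 6c = 26
byte 6: (f6 xor f7) xor 20 = 01 xor 20 = 21
byte 7: (fa xor df) xor 73 = 25 xor 73 = 56
byte 8: (88 xor f5) xor 65 = 7d xor 65 = 18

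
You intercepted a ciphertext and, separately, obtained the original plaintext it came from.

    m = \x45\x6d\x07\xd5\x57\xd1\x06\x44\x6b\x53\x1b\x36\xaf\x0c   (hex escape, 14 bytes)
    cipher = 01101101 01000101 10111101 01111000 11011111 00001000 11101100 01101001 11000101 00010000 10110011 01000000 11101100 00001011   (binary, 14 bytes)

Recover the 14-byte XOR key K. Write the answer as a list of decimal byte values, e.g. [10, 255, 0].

Since cipher = m ⊕ K, XORing both sides with m gives K = m ⊕ cipher.
45 XOR 6d = 28
6d XOR 45 = 28
07 XOR bd = ba
d5 XOR 78 = ad
57 XOR df = 88
d1 XOR 08 = d9
06 XOR ec = ea
44 XOR 69 = 2d
6b XOR c5 = ae
53 XOR 10 = 43
1b XOR b3 = a8
36 XOR 40 = 76
af XOR ec = 43
0c XOR 0b = 07

[40, 40, 186, 173, 136, 217, 234, 45, 174, 67, 168, 118, 67, 7]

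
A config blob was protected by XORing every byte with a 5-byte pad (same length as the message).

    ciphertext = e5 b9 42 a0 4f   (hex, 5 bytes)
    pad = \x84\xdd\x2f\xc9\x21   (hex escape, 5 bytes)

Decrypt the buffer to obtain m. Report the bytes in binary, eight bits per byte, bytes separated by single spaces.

XOR is its own inverse, so applying the key byte-wise gives the result directly.
229 XOR 132 =  97
185 XOR 221 = 100
 66 XOR  47 = 109
160 XOR 201 = 105
 79 XOR  33 = 110

01100001 01100100 01101101 01101001 01101110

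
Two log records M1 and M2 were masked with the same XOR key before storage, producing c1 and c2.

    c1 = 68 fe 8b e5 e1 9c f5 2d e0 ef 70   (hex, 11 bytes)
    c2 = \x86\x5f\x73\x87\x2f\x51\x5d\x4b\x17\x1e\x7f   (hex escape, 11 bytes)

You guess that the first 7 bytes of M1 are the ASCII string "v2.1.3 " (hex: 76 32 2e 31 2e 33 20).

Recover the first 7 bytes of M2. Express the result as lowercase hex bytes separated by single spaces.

First, c1 ⊕ c2 = (M1 ⊕ K) ⊕ (M2 ⊕ K) = M1 ⊕ M2, so the key drops out. Then M2 = (M1 ⊕ M2) ⊕ M1 over the first 7 bytes.
byte 0: (68 XOR 86) XOR 76 = ee XOR 76 = 98
byte 1: (fe XOR 5f) XOR 32 = a1 XOR 32 = 93
byte 2: (8b XOR 73) XOR 2e = f8 XOR 2e = d6
byte 3: (e5 XOR 87) XOR 31 = 62 XOR 31 = 53
byte 4: (e1 XOR 2f) XOR 2e = ce XOR 2e = e0
byte 5: (9c XOR 51) XOR 33 = cd XOR 33 = fe
byte 6: (f5 XOR 5d) XOR 20 = a8 XOR 20 = 88

98 93 d6 53 e0 fe 88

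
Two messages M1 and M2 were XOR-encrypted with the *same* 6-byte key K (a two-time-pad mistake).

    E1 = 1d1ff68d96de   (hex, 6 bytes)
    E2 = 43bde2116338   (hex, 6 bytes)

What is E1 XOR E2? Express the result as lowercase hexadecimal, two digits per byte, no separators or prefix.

5ea2149cf5e6

E1 ⊕ E2 = (M1 ⊕ K) ⊕ (M2 ⊕ K) = M1 ⊕ M2 — the shared key cancels under XOR.
byte 0: 1d XOR 43 = 5e
byte 1: 1f XOR bd = a2
byte 2: f6 XOR e2 = 14
byte 3: 8d XOR 11 = 9c
byte 4: 96 XOR 63 = f5
byte 5: de XOR 38 = e6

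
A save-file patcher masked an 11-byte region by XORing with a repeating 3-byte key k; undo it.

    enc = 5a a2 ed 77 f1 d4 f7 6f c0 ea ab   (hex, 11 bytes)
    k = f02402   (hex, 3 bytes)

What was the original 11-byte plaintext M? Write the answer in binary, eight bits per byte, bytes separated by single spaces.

10101010 10000110 11101111 10000111 11010101 11010110 00000111 01001011 11000010 00011010 10001111

The 3-byte key repeats, so the effective keystream is f0 24 02 f0 24 02 f0 24 02 f0 24.
byte 0: 5a ⊕ f0 = aa
byte 1: a2 ⊕ 24 = 86
byte 2: ed ⊕ 02 = ef
byte 3: 77 ⊕ f0 = 87
byte 4: f1 ⊕ 24 = d5
byte 5: d4 ⊕ 02 = d6
byte 6: f7 ⊕ f0 = 07
byte 7: 6f ⊕ 24 = 4b
byte 8: c0 ⊕ 02 = c2
byte 9: ea ⊕ f0 = 1a
byte 10: ab ⊕ 24 = 8f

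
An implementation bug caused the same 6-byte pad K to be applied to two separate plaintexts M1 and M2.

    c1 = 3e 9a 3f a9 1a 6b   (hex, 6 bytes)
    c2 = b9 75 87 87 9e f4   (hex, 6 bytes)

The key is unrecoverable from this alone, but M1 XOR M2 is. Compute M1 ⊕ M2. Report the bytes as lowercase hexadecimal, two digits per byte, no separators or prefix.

87efb82e849f

c1 ⊕ c2 = (M1 ⊕ K) ⊕ (M2 ⊕ K) = M1 ⊕ M2 — the shared key cancels under XOR.
byte 0: 00111110 ⊕ 10111001 = 10000111
byte 1: 10011010 ⊕ 01110101 = 11101111
byte 2: 00111111 ⊕ 10000111 = 10111000
byte 3: 10101001 ⊕ 10000111 = 00101110
byte 4: 00011010 ⊕ 10011110 = 10000100
byte 5: 01101011 ⊕ 11110100 = 10011111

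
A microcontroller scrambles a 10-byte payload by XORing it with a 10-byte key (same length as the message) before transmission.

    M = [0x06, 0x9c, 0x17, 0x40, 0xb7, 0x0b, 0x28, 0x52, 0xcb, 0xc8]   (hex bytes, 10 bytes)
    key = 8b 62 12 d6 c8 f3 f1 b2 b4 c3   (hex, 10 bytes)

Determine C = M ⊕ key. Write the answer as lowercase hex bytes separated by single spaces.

XOR is its own inverse, so applying the key byte-wise gives the result directly.
byte 0: 06 ^ 8b = 8d
byte 1: 9c ^ 62 = fe
byte 2: 17 ^ 12 = 05
byte 3: 40 ^ d6 = 96
byte 4: b7 ^ c8 = 7f
byte 5: 0b ^ f3 = f8
byte 6: 28 ^ f1 = d9
byte 7: 52 ^ b2 = e0
byte 8: cb ^ b4 = 7f
byte 9: c8 ^ c3 = 0b

8d fe 05 96 7f f8 d9 e0 7f 0b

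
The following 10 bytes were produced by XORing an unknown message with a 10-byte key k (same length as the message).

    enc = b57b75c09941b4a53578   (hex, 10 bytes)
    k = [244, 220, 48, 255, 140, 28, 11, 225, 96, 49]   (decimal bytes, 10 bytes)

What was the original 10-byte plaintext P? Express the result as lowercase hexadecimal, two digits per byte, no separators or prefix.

XOR is its own inverse, so applying the key byte-wise gives the result directly.
byte 0: b5 ⊕ f4 = 41
byte 1: 7b ⊕ dc = a7
byte 2: 75 ⊕ 30 = 45
byte 3: c0 ⊕ ff = 3f
byte 4: 99 ⊕ 8c = 15
byte 5: 41 ⊕ 1c = 5d
byte 6: b4 ⊕ 0b = bf
byte 7: a5 ⊕ e1 = 44
byte 8: 35 ⊕ 60 = 55
byte 9: 78 ⊕ 31 = 49

41a7453f155dbf445549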